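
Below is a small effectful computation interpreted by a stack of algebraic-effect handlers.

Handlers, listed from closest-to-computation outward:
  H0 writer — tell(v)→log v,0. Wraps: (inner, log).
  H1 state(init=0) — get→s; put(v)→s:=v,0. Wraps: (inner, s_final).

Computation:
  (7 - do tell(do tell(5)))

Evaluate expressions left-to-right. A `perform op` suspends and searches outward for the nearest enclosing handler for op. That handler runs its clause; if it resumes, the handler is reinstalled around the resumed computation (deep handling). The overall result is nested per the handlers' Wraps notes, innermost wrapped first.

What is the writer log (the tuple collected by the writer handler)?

Evaluation trace:
tell(5) @ H0 ⇒ log+=5
tell(0) @ H0 ⇒ log+=0
H0 returns (7, (5, 0))
H1 returns ((7, (5, 0)), 0)
= ((7, (5, 0)), 0)

Answer: (5, 0)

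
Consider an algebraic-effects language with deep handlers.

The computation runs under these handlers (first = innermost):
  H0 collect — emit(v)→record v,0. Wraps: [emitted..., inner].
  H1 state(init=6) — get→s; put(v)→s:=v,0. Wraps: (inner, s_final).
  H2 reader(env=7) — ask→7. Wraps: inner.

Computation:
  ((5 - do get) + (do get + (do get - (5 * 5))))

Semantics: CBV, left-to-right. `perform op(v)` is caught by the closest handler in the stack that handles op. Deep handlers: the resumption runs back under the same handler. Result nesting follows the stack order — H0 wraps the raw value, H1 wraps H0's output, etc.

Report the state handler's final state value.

Step-by-step:
get @ H1 ⇒ 6
get @ H1 ⇒ 6
get @ H1 ⇒ 6
H0 returns [-14]
H1 returns ([-14], 6)
H2 returns ([-14], 6)
= ([-14], 6)

Answer: 6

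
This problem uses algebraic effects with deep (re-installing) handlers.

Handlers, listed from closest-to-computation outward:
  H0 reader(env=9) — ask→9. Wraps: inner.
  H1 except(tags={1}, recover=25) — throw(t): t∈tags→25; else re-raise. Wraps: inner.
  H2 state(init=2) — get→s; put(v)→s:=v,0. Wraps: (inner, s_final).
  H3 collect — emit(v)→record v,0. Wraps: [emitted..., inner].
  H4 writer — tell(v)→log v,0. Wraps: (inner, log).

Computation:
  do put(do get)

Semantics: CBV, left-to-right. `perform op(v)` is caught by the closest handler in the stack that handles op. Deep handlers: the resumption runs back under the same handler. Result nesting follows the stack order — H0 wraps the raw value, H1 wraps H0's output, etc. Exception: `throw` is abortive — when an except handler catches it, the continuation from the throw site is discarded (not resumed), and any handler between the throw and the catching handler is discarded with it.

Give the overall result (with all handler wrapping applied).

Evaluation trace:
get @ H2 ⇒ 2
put(2) @ H2 ⇒ s:=2
H0 returns 0
H1 returns 0
H2 returns (0, 2)
H3 returns [(0, 2)]
H4 returns ([(0, 2)], ())
= ([(0, 2)], ())

Answer: ([(0, 2)], ())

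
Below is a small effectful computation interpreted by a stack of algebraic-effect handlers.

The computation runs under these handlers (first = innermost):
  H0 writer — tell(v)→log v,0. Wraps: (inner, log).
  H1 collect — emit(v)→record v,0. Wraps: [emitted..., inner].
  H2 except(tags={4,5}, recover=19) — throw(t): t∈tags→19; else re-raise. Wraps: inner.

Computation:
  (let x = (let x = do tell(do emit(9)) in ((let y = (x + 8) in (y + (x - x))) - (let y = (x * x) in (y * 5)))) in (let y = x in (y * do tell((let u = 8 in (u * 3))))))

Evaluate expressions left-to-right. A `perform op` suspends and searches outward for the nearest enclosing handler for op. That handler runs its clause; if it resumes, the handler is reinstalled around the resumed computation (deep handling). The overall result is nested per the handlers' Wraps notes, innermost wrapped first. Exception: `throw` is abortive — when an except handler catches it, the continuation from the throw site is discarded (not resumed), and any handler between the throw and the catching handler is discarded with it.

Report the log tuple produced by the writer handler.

Working:
emit(9) @ H1 ⇒ out+=9
tell(0) @ H0 ⇒ log+=0
tell(24) @ H0 ⇒ log+=24
H0 returns (0, (0, 24))
H1 returns [9, (0, (0, 24))]
H2 returns [9, (0, (0, 24))]
= [9, (0, (0, 24))]

Answer: (0, 24)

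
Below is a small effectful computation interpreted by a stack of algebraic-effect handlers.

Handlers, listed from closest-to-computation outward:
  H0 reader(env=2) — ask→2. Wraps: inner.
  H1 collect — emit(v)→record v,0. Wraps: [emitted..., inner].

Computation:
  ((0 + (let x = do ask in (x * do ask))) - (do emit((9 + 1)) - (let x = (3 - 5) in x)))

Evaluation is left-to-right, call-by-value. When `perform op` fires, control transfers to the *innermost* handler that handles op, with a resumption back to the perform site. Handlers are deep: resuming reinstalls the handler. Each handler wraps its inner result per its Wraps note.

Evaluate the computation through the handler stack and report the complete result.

Evaluation trace:
ask @ H0 ⇒ 2
ask @ H0 ⇒ 2
emit(10) @ H1 ⇒ out+=10
H0 returns 2
H1 returns [10, 2]
= [10, 2]

Answer: [10, 2]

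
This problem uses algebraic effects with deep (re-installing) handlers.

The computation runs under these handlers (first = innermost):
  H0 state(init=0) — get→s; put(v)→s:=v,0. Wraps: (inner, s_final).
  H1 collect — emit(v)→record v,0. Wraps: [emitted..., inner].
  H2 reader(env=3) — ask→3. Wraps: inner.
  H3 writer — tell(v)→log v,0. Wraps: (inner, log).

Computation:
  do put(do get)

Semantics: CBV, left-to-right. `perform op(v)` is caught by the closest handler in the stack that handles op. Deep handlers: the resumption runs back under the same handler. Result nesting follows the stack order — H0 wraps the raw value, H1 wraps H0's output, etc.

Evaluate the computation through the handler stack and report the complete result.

Step-by-step:
get @ H0 ⇒ 0
put(0) @ H0 ⇒ s:=0
H0 returns (0, 0)
H1 returns [(0, 0)]
H2 returns [(0, 0)]
H3 returns ([(0, 0)], ())
= ([(0, 0)], ())

Answer: ([(0, 0)], ())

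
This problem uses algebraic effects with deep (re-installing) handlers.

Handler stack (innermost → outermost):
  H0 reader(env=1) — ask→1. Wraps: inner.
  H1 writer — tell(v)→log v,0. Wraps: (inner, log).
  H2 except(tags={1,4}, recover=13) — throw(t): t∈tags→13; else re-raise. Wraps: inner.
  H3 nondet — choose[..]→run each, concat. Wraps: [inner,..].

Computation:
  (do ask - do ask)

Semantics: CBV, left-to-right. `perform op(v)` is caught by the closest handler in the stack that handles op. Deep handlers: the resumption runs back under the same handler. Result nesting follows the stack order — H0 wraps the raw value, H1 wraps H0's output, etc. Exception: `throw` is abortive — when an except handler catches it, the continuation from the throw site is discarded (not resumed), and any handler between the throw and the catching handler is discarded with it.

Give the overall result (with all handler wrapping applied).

Answer: [(0, ())]

Step-by-step:
ask @ H0 ⇒ 1
ask @ H0 ⇒ 1
H0 returns 0
H1 returns (0, ())
H2 returns (0, ())
H3 returns [(0, ())]
= [(0, ())]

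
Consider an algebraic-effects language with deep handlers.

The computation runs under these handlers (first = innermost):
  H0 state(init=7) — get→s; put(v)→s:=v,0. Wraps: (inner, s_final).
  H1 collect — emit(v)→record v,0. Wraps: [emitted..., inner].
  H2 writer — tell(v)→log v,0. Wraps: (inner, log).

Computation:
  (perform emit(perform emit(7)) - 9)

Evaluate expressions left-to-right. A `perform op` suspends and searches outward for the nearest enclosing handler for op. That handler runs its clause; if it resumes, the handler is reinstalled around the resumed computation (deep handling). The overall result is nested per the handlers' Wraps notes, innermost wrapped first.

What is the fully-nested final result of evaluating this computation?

Answer: ([7, 0, (-9, 7)], ())

Evaluation trace:
emit(7) @ H1 ⇒ out+=7
emit(0) @ H1 ⇒ out+=0
H0 returns (-9, 7)
H1 returns [7, 0, (-9, 7)]
H2 returns ([7, 0, (-9, 7)], ())
= ([7, 0, (-9, 7)], ())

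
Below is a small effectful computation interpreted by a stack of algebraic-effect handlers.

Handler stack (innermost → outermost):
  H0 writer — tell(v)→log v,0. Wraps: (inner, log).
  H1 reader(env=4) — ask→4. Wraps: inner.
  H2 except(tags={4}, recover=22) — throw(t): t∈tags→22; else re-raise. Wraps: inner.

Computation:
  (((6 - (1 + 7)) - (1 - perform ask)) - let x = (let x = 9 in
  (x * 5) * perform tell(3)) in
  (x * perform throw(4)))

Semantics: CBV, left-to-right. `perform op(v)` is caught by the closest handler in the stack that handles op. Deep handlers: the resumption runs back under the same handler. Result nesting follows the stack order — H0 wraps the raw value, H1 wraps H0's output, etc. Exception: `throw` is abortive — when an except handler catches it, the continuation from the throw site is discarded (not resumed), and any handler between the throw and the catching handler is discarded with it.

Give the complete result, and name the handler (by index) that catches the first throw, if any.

Answer: 22 ; first throw caught by: H2

Working:
ask @ H1 ⇒ 4
tell(3) @ H0 ⇒ log+=3
throw(4) @ H2 caught ⇒ 22
= 22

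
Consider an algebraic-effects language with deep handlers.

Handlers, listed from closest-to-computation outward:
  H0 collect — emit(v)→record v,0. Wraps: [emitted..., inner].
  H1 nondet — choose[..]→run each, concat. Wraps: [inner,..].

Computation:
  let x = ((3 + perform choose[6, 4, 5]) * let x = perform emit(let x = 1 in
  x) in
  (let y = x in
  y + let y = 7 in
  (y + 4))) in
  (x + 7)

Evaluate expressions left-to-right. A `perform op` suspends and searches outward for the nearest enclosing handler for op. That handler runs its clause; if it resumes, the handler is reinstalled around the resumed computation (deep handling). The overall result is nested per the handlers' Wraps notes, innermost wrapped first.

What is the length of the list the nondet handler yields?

Working:
choose[6, 4, 5] @ H1
  branch[0] choose=6:
    emit(1) @ H0 ⇒ out+=1
    H0 returns [1, 106]
    H1 returns [[1, 106]]
  branch[1] choose=4:
    emit(1) @ H0 ⇒ out+=1
    H0 returns [1, 84]
    H1 returns [[1, 84]]
  branch[2] choose=5:
    emit(1) @ H0 ⇒ out+=1
    H0 returns [1, 95]
    H1 returns [[1, 95]]
= [[1, 106], [1, 84], [1, 95]]

Answer: 3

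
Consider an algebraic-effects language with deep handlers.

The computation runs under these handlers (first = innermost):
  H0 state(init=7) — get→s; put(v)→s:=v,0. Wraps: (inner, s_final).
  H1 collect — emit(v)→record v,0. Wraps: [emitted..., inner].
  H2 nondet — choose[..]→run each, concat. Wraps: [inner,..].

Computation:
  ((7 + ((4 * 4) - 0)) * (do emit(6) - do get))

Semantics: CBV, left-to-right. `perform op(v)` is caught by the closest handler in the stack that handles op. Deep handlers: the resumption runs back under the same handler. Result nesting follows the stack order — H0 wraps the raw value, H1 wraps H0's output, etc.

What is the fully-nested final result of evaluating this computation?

Step-by-step:
emit(6) @ H1 ⇒ out+=6
get @ H0 ⇒ 7
H0 returns (-161, 7)
H1 returns [6, (-161, 7)]
H2 returns [[6, (-161, 7)]]
= [[6, (-161, 7)]]

Answer: [[6, (-161, 7)]]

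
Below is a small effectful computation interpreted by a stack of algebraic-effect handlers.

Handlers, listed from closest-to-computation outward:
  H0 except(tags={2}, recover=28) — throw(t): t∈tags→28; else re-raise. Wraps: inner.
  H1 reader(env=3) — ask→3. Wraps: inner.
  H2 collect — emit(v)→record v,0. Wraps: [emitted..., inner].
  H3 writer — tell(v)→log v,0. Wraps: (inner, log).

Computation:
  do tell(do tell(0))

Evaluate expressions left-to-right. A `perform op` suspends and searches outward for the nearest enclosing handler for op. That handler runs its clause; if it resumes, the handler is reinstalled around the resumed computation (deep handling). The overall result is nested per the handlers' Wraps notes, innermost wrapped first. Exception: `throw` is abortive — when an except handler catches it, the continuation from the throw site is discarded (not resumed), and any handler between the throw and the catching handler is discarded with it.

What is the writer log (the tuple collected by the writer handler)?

Working:
tell(0) @ H3 ⇒ log+=0
tell(0) @ H3 ⇒ log+=0
H0 returns 0
H1 returns 0
H2 returns [0]
H3 returns ([0], (0, 0))
= ([0], (0, 0))

Answer: (0, 0)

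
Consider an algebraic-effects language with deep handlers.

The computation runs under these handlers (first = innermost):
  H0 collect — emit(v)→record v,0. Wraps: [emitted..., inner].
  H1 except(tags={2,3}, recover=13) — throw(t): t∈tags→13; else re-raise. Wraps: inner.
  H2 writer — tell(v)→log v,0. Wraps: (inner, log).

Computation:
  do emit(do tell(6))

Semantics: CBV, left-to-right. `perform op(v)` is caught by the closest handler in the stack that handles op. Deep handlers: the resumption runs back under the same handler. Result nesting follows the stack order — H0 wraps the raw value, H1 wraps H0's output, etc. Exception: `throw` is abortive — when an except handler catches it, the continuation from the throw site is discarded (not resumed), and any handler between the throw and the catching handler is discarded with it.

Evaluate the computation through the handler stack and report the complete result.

Step-by-step:
tell(6) @ H2 ⇒ log+=6
emit(0) @ H0 ⇒ out+=0
H0 returns [0, 0]
H1 returns [0, 0]
H2 returns ([0, 0], (6))
= ([0, 0], (6))

Answer: ([0, 0], (6))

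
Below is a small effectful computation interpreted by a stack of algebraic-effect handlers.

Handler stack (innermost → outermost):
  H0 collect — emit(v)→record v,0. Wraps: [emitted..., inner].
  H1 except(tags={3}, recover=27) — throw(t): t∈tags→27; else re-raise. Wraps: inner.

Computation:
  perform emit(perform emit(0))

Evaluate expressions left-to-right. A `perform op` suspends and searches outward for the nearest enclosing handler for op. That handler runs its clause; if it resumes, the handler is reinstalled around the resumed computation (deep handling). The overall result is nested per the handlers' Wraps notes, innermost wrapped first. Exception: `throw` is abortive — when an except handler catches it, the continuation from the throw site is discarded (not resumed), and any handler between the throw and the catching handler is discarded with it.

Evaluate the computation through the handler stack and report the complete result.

Step-by-step:
emit(0) @ H0 ⇒ out+=0
emit(0) @ H0 ⇒ out+=0
H0 returns [0, 0, 0]
H1 returns [0, 0, 0]
= [0, 0, 0]

Answer: [0, 0, 0]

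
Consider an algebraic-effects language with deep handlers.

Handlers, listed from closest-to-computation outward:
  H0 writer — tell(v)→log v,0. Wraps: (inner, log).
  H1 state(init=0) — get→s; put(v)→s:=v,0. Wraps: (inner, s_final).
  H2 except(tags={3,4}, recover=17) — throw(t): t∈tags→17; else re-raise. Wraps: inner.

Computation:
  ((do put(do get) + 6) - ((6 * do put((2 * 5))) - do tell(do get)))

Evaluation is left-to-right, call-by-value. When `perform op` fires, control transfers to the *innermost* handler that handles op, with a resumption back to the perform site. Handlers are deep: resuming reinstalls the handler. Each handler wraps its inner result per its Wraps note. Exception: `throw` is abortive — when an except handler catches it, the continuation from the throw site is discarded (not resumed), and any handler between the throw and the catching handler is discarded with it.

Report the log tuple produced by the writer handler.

Answer: (10)

Working:
get @ H1 ⇒ 0
put(0) @ H1 ⇒ s:=0
put(10) @ H1 ⇒ s:=10
get @ H1 ⇒ 10
tell(10) @ H0 ⇒ log+=10
H0 returns (6, (10))
H1 returns ((6, (10)), 10)
H2 returns ((6, (10)), 10)
= ((6, (10)), 10)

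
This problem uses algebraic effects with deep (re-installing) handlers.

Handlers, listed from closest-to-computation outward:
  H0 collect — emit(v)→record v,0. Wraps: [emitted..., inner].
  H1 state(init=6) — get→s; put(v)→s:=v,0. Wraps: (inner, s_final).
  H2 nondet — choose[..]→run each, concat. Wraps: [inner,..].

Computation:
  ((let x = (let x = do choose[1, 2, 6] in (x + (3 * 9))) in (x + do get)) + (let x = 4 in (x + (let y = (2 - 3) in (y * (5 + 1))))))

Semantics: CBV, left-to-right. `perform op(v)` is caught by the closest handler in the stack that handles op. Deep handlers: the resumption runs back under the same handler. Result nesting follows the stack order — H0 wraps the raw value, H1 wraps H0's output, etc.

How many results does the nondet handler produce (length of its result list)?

Working:
choose[1, 2, 6] @ H2
  branch[0] choose=1:
    get @ H1 ⇒ 6
    H0 returns [32]
    H1 returns ([32], 6)
    H2 returns [([32], 6)]
  branch[1] choose=2:
    get @ H1 ⇒ 6
    H0 returns [33]
    H1 returns ([33], 6)
    H2 returns [([33], 6)]
  branch[2] choose=6:
    get @ H1 ⇒ 6
    H0 returns [37]
    H1 returns ([37], 6)
    H2 returns [([37], 6)]
= [([32], 6), ([33], 6), ([37], 6)]

Answer: 3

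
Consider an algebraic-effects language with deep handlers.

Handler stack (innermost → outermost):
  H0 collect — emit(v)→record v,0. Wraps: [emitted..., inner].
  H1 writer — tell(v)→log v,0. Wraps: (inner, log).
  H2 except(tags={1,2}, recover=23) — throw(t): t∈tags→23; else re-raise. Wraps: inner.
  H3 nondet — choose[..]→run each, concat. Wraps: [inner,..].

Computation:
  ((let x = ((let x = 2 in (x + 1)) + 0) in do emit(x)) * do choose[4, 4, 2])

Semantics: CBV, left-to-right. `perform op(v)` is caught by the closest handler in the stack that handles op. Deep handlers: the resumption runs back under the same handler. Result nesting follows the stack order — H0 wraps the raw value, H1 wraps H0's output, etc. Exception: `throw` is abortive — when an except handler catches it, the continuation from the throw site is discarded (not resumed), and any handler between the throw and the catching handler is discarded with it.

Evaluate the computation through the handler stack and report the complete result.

Answer: [([3, 0], ()), ([3, 0], ()), ([3, 0], ())]

Step-by-step:
emit(3) @ H0 ⇒ out+=3
choose[4, 4, 2] @ H3
  branch[0] choose=4:
    H0 returns [3, 0]
    H1 returns ([3, 0], ())
    H2 returns ([3, 0], ())
    H3 returns [([3, 0], ())]
  branch[1] choose=4:
    H0 returns [3, 0]
    H1 returns ([3, 0], ())
    H2 returns ([3, 0], ())
    H3 returns [([3, 0], ())]
  branch[2] choose=2:
    H0 returns [3, 0]
    H1 returns ([3, 0], ())
    H2 returns ([3, 0], ())
    H3 returns [([3, 0], ())]
= [([3, 0], ()), ([3, 0], ()), ([3, 0], ())]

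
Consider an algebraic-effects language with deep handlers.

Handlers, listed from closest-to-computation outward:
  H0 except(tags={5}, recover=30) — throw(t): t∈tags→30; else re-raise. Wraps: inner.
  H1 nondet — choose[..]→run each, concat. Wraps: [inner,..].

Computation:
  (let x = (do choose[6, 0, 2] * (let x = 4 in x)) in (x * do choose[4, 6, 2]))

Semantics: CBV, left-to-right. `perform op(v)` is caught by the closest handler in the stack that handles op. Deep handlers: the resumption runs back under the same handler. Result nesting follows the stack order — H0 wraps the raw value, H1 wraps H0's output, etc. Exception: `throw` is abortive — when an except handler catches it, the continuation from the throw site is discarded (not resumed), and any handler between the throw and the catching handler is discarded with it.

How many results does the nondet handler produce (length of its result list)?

Evaluation trace:
choose[6, 0, 2] @ H1
  branch[0] choose=6:
    choose[4, 6, 2] @ H1
      branch[0] choose=4:
        H0 returns 96
        H1 returns [96]
      branch[1] choose=6:
        H0 returns 144
        H1 returns [144]
      branch[2] choose=2:
        H0 returns 48
        H1 returns [48]
  branch[1] choose=0:
    choose[4, 6, 2] @ H1
      branch[0] choose=4:
        H0 returns 0
        H1 returns [0]
      branch[1] choose=6:
        H0 returns 0
        H1 returns [0]
      branch[2] choose=2:
        H0 returns 0
        H1 returns [0]
  branch[2] choose=2:
    choose[4, 6, 2] @ H1
      branch[0] choose=4:
        H0 returns 32
        H1 returns [32]
      branch[1] choose=6:
        H0 returns 48
        H1 returns [48]
      branch[2] choose=2:
        H0 returns 16
        H1 returns [16]
= [96, 144, 48, 0, 0, 0, 32, 48, 16]

Answer: 9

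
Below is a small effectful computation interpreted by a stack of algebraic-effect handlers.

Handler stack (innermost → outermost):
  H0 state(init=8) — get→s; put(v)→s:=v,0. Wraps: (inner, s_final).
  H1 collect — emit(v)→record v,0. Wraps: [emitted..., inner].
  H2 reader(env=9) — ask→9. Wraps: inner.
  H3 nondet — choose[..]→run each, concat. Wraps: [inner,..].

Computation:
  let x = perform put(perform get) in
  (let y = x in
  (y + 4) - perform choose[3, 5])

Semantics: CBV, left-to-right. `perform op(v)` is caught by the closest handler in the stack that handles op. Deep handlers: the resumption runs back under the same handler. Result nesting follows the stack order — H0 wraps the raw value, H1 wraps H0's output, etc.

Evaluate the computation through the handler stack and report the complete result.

Working:
get @ H0 ⇒ 8
put(8) @ H0 ⇒ s:=8
choose[3, 5] @ H3
  branch[0] choose=3:
    H0 returns (1, 8)
    H1 returns [(1, 8)]
    H2 returns [(1, 8)]
    H3 returns [[(1, 8)]]
  branch[1] choose=5:
    H0 returns (-1, 8)
    H1 returns [(-1, 8)]
    H2 returns [(-1, 8)]
    H3 returns [[(-1, 8)]]
= [[(1, 8)], [(-1, 8)]]

Answer: [[(1, 8)], [(-1, 8)]]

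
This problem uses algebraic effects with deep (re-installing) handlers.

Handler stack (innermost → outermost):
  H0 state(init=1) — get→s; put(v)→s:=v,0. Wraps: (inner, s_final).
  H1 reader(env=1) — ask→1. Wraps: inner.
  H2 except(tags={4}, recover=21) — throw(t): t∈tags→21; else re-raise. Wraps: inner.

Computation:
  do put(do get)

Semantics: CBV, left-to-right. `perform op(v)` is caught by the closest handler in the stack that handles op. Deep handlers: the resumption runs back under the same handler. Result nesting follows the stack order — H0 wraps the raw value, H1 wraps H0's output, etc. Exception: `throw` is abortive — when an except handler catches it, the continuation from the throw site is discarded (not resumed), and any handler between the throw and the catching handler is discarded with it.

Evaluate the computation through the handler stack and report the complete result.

Answer: (0, 1)

Working:
get @ H0 ⇒ 1
put(1) @ H0 ⇒ s:=1
H0 returns (0, 1)
H1 returns (0, 1)
H2 returns (0, 1)
= (0, 1)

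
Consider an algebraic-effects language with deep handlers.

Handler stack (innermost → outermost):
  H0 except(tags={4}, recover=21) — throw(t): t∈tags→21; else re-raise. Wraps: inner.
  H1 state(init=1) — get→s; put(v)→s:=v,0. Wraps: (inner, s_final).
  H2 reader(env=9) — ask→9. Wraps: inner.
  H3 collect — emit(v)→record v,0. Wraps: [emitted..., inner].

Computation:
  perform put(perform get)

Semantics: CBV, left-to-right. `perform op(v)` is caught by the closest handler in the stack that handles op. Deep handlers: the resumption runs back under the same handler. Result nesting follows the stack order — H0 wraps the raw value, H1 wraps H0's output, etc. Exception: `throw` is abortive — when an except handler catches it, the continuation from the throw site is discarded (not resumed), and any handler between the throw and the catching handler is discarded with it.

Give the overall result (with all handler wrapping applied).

Answer: [(0, 1)]

Evaluation trace:
get @ H1 ⇒ 1
put(1) @ H1 ⇒ s:=1
H0 returns 0
H1 returns (0, 1)
H2 returns (0, 1)
H3 returns [(0, 1)]
= [(0, 1)]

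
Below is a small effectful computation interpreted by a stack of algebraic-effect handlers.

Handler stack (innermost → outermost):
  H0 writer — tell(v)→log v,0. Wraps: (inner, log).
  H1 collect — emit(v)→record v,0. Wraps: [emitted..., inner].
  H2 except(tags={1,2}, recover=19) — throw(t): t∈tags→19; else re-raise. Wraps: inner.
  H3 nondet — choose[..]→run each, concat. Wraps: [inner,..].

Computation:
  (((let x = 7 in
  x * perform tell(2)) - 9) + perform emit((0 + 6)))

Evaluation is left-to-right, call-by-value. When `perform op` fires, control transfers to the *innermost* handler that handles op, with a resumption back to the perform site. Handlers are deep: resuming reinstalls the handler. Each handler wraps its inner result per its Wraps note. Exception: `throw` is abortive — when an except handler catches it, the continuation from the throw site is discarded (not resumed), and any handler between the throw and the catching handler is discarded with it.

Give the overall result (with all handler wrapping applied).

Evaluation trace:
tell(2) @ H0 ⇒ log+=2
emit(6) @ H1 ⇒ out+=6
H0 returns (-9, (2))
H1 returns [6, (-9, (2))]
H2 returns [6, (-9, (2))]
H3 returns [[6, (-9, (2))]]
= [[6, (-9, (2))]]

Answer: [[6, (-9, (2))]]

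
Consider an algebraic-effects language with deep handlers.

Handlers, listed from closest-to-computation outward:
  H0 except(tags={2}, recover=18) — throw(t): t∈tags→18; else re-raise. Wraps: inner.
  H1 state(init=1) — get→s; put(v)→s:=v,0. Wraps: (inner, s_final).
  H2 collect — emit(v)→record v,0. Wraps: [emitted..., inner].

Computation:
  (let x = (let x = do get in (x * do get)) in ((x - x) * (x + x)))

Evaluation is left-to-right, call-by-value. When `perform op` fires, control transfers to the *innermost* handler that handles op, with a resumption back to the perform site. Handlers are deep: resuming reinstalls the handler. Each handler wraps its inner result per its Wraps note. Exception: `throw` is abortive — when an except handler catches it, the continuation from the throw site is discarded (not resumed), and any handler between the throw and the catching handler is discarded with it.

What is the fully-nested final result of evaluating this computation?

Working:
get @ H1 ⇒ 1
get @ H1 ⇒ 1
H0 returns 0
H1 returns (0, 1)
H2 returns [(0, 1)]
= [(0, 1)]

Answer: [(0, 1)]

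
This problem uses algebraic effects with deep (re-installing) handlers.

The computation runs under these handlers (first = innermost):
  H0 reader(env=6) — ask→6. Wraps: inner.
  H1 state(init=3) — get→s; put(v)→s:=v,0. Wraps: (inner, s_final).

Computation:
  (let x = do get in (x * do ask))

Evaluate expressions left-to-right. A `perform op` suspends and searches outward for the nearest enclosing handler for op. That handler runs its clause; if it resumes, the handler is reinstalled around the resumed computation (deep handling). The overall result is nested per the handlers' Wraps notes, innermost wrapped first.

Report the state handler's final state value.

Step-by-step:
get @ H1 ⇒ 3
ask @ H0 ⇒ 6
H0 returns 18
H1 returns (18, 3)
= (18, 3)

Answer: 3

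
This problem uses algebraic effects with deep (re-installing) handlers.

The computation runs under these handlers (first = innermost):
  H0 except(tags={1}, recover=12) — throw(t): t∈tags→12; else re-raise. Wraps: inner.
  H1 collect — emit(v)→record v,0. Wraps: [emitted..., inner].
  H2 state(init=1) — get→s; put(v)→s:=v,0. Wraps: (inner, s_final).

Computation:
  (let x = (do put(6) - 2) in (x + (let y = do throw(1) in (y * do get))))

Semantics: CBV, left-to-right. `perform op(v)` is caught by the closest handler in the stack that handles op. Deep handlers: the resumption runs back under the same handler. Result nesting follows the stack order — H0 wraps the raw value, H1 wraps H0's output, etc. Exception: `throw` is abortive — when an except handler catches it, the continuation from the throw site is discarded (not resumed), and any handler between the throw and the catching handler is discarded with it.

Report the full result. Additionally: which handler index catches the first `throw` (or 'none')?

Answer: ([12], 6) ; first throw caught by: H0

Evaluation trace:
put(6) @ H2 ⇒ s:=6
throw(1) @ H0 caught ⇒ 12
H1 returns [12]
H2 returns ([12], 6)
= ([12], 6)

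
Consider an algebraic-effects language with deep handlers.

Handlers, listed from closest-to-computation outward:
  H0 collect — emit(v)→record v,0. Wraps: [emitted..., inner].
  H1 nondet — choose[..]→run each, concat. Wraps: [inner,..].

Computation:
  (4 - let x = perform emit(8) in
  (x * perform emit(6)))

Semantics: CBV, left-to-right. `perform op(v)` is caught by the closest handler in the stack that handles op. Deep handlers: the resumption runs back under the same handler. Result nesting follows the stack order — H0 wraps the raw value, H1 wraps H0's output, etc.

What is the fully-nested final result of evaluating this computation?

Answer: [[8, 6, 4]]

Step-by-step:
emit(8) @ H0 ⇒ out+=8
emit(6) @ H0 ⇒ out+=6
H0 returns [8, 6, 4]
H1 returns [[8, 6, 4]]
= [[8, 6, 4]]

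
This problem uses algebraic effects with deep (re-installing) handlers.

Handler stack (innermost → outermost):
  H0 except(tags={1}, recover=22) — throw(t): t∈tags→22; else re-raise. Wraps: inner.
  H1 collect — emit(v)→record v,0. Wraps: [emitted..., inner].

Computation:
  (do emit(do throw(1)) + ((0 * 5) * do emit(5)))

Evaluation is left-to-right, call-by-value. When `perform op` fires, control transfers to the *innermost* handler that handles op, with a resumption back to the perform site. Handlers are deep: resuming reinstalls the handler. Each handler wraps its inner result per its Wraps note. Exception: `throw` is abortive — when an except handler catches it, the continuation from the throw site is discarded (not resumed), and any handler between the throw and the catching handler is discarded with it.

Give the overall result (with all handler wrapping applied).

Answer: [22]

Step-by-step:
throw(1) @ H0 caught ⇒ 22
H1 returns [22]
= [22]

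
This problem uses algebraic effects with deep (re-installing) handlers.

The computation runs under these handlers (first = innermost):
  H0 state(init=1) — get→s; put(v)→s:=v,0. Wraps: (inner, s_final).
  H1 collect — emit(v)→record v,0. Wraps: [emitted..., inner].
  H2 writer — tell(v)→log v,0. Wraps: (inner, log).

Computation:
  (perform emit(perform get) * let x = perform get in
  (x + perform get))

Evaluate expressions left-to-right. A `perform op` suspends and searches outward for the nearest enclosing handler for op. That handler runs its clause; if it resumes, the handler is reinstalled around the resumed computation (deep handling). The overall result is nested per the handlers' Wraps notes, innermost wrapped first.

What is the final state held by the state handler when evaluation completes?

Answer: 1

Evaluation trace:
get @ H0 ⇒ 1
emit(1) @ H1 ⇒ out+=1
get @ H0 ⇒ 1
get @ H0 ⇒ 1
H0 returns (0, 1)
H1 returns [1, (0, 1)]
H2 returns ([1, (0, 1)], ())
= ([1, (0, 1)], ())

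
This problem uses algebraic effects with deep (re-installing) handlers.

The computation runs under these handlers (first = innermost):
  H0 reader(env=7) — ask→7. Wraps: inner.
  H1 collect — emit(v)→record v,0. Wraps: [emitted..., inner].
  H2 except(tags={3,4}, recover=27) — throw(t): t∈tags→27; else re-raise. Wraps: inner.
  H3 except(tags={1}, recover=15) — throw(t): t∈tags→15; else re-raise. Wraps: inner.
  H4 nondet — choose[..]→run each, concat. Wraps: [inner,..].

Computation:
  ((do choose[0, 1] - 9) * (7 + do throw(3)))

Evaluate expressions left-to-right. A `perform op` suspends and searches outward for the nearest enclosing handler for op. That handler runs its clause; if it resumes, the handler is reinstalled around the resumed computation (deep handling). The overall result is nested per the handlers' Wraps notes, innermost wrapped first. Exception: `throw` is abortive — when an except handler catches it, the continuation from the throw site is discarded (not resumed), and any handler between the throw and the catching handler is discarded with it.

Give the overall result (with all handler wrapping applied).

Answer: [27, 27]

Evaluation trace:
choose[0, 1] @ H4
  branch[0] choose=0:
    throw(3) @ H2 caught ⇒ 27
    H3 returns 27
    H4 returns [27]
  branch[1] choose=1:
    throw(3) @ H2 caught ⇒ 27
    H3 returns 27
    H4 returns [27]
= [27, 27]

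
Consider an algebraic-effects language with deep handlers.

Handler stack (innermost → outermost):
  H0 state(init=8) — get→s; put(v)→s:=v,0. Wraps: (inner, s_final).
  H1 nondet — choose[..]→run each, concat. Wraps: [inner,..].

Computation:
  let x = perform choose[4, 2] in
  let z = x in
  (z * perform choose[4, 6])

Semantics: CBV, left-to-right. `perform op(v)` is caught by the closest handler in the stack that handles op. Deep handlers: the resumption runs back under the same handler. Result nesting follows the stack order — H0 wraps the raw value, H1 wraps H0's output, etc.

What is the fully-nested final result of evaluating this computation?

Step-by-step:
choose[4, 2] @ H1
  branch[0] choose=4:
    choose[4, 6] @ H1
      branch[0] choose=4:
        H0 returns (16, 8)
        H1 returns [(16, 8)]
      branch[1] choose=6:
        H0 returns (24, 8)
        H1 returns [(24, 8)]
  branch[1] choose=2:
    choose[4, 6] @ H1
      branch[0] choose=4:
        H0 returns (8, 8)
        H1 returns [(8, 8)]
      branch[1] choose=6:
        H0 returns (12, 8)
        H1 returns [(12, 8)]
= [(16, 8), (24, 8), (8, 8), (12, 8)]

Answer: [(16, 8), (24, 8), (8, 8), (12, 8)]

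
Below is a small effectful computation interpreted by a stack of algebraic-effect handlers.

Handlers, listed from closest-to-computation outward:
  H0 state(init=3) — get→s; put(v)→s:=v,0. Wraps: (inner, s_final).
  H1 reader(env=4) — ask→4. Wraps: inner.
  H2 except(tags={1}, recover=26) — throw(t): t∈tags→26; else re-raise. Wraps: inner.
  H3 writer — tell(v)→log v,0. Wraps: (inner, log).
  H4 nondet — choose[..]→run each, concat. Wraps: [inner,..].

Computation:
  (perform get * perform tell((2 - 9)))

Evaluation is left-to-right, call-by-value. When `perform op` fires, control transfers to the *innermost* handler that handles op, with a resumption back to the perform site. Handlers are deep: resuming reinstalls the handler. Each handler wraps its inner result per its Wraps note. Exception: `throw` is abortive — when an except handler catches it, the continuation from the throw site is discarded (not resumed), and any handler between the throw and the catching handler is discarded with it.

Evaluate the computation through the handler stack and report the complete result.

Evaluation trace:
get @ H0 ⇒ 3
tell(-7) @ H3 ⇒ log+=-7
H0 returns (0, 3)
H1 returns (0, 3)
H2 returns (0, 3)
H3 returns ((0, 3), (-7))
H4 returns [((0, 3), (-7))]
= [((0, 3), (-7))]

Answer: [((0, 3), (-7))]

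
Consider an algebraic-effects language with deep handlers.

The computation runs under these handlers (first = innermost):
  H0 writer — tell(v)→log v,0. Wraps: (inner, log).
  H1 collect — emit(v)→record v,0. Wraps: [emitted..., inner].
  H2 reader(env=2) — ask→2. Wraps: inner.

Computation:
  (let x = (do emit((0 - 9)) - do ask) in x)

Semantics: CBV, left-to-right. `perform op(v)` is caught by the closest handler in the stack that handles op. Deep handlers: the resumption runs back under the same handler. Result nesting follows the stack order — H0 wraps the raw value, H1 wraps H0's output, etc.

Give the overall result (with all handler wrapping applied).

Answer: [-9, (-2, ())]

Working:
emit(-9) @ H1 ⇒ out+=-9
ask @ H2 ⇒ 2
H0 returns (-2, ())
H1 returns [-9, (-2, ())]
H2 returns [-9, (-2, ())]
= [-9, (-2, ())]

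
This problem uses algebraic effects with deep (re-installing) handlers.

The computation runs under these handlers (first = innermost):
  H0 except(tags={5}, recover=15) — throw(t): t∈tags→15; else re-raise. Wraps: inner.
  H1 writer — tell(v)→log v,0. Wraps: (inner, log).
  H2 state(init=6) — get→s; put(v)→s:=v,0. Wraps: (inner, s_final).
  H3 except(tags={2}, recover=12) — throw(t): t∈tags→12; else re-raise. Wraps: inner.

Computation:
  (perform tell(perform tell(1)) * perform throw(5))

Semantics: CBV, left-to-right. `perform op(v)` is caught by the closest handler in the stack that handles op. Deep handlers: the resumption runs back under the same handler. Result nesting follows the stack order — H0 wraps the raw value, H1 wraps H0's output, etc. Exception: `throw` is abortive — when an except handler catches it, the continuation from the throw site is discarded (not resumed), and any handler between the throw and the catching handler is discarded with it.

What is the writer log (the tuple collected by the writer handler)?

Answer: (1, 0)

Step-by-step:
tell(1) @ H1 ⇒ log+=1
tell(0) @ H1 ⇒ log+=0
throw(5) @ H0 caught ⇒ 15
H1 returns (15, (1, 0))
H2 returns ((15, (1, 0)), 6)
H3 returns ((15, (1, 0)), 6)
= ((15, (1, 0)), 6)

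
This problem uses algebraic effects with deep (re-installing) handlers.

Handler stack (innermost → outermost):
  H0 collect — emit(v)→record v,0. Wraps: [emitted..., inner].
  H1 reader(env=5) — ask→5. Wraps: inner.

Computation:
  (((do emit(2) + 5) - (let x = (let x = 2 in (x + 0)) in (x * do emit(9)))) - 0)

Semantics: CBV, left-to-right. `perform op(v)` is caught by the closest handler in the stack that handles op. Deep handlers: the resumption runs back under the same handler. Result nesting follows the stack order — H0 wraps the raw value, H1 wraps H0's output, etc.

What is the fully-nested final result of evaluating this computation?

Answer: [2, 9, 5]

Working:
emit(2) @ H0 ⇒ out+=2
emit(9) @ H0 ⇒ out+=9
H0 returns [2, 9, 5]
H1 returns [2, 9, 5]
= [2, 9, 5]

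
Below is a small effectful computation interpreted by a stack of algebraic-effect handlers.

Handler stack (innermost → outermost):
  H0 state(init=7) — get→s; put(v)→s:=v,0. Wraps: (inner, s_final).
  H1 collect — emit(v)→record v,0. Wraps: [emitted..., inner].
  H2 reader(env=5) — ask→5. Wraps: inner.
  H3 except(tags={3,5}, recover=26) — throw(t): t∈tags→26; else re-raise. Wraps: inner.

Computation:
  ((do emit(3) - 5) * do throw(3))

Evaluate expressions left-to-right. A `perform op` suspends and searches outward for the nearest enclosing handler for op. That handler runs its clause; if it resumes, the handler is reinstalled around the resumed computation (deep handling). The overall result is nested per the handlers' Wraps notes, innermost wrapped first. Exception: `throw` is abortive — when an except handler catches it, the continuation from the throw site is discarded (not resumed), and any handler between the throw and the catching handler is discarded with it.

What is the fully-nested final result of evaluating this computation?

Working:
emit(3) @ H1 ⇒ out+=3
throw(3) @ H3 caught ⇒ 26
= 26

Answer: 26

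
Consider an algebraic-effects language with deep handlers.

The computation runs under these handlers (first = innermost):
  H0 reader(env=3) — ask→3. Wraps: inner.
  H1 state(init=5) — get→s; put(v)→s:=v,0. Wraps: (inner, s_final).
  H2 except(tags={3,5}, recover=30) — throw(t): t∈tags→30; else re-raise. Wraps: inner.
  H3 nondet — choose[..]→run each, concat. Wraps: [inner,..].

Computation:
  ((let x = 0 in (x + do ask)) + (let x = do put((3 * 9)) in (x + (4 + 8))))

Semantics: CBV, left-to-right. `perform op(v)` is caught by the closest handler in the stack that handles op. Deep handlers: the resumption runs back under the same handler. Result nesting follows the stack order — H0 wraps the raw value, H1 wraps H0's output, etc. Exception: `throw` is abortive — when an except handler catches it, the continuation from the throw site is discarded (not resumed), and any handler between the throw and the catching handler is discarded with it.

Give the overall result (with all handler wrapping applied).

Working:
ask @ H0 ⇒ 3
put(27) @ H1 ⇒ s:=27
H0 returns 15
H1 returns (15, 27)
H2 returns (15, 27)
H3 returns [(15, 27)]
= [(15, 27)]

Answer: [(15, 27)]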